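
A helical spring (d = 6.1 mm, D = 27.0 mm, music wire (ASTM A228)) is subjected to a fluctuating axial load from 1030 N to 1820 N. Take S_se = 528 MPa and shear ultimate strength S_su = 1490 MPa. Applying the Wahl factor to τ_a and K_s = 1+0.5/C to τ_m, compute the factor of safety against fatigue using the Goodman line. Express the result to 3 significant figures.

1.59

C = D/d = 27.0/6.1 = 4.4262; K_W = (4C−1)/(4C−4)+0.615/C = 1.3578; K_s = 1+0.5/C = 1.1130
F_a = (F_max−F_min)/2 = 395 N; F_m = (F_max+F_min)/2 = 1425 N
τ_a = K_W·8F_aD/(πd³) = 1.3578 × 119.65 = 162.47 MPa
τ_m = K_s·8F_mD/(πd³) = 1.1130 × 431.65 = 480.41 MPa
Goodman: 1/n_f = τ_a/S_se + τ_m/S_su = 162.47/528 + 480.41/1490 = 0.30770 + 0.32242 = 0.63012
n_f = 1/0.63012 = 1.587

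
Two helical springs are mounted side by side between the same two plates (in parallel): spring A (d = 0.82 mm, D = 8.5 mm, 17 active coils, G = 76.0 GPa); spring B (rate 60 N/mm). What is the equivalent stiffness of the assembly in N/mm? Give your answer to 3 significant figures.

k_A = Gd⁴/(8D³N_a) = (76.0×10³)(0.82⁴)/(8·8.5³·17) = 0.41141 N/mm
Parallel: k_eq = 0.41141 + 60 = 60.411 N/mm

60.4 N/mm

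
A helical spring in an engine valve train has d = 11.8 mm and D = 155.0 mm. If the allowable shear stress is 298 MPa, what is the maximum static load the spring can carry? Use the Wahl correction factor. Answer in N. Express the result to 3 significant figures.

1120 N

C = D/d = 155.0/11.8 = 13.1356
K_W = (4C−1)/(4C−4) + 0.615/C = 51.542/48.542 + 0.0468 = 1.1086
τ_max = K·8FD/(πd³) → F_max = τ_allow·πd³/(8DK)
F_max = 298·π·11.8³/(8·155.0·1.1086) = 1.5382e+06/1374.7 = 1118.9 N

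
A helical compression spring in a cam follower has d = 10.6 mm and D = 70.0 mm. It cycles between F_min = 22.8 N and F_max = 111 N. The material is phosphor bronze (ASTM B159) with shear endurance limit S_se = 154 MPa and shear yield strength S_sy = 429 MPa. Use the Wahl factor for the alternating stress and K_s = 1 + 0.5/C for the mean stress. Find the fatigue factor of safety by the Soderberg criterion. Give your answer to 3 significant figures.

C = D/d = 70.0/10.6 = 6.6038; K_W = (4C−1)/(4C−4)+0.615/C = 1.2270; K_s = 1+0.5/C = 1.0757
F_a = (F_max−F_min)/2 = 44.1 N; F_m = (F_max+F_min)/2 = 66.9 N
τ_a = K_W·8F_aD/(πd³) = 1.2270 × 6.6002 = 8.0983 MPa
τ_m = K_s·8F_mD/(πd³) = 1.0757 × 10.013 = 10.771 MPa
Soderberg: 1/n_f = τ_a/S_se + τ_m/S_sy = 8.0983/154 + 10.771/429 = 0.05259 + 0.02511 = 0.077693
n_f = 1/0.077693 = 12.87

12.9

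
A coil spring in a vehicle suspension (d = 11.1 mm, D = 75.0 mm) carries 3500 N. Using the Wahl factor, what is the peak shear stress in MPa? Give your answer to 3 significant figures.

597 MPa

Spring index C = D/d = 75.0/11.1 = 6.7568
K_W = (4C−1)/(4C−4) + 0.615/C = 26.027/23.027 + 0.0910 = 1.2213
τ₀ = 8FD/(πd³) = 8·3500·75.0/(π·11.1³) = 2.1e+06/4296.5 = 488.77 MPa
τ_max = K·τ₀ = 1.2213 × 488.77 = 596.93 MPa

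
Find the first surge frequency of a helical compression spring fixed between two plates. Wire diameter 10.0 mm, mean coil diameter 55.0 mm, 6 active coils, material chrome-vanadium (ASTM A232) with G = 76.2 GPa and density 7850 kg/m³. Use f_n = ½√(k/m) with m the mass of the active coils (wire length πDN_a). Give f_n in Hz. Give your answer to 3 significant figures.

k = Gd⁴/(8D³N_a) = (76.2×10³)(10.0⁴)/(8·55.0³·6) = 95.417 N/mm = 95417 N/m
Wire length L = πDN_a = π·55.0·6 = 1036.7 mm
m = ρ·(πd²/4)·L = 7850 × 78.54×10⁻⁶ m² × 1.0367 m = 0.63918 kg
f_n = ½√(k/m) = 0.5·√(95417/0.63918) = 0.5·√(1.4928e+05) = 193.18 Hz

193 Hz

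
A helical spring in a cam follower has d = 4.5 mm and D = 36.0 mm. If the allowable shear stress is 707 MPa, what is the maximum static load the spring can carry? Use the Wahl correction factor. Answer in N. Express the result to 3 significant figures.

C = D/d = 36.0/4.5 = 8.0000
K_W = (4C−1)/(4C−4) + 0.615/C = 31.000/28.000 + 0.0769 = 1.1840
τ_max = K·8FD/(πd³) → F_max = τ_allow·πd³/(8DK)
F_max = 707·π·4.5³/(8·36.0·1.1840) = 2.024e+05/341 = 593.55 N

594 N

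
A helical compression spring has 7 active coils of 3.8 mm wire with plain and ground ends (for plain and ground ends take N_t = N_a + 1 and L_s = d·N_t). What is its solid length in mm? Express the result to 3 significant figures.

30.4 mm

plain and ground ends: N_t = N_a + 1 = 7 + 1 = 8
L_s = d·N_t = 3.8 × 8 = 30.4 mm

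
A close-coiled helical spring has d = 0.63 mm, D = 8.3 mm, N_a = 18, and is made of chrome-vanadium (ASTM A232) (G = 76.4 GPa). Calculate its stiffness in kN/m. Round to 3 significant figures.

0.146 kN/m

k = Gd⁴/(8D³N_a) = (76.4×10³ × 0.63⁴) / (8 × 8.3³ × 18)
  = 12035.3 / 82337.3 = 0.14617 N/mm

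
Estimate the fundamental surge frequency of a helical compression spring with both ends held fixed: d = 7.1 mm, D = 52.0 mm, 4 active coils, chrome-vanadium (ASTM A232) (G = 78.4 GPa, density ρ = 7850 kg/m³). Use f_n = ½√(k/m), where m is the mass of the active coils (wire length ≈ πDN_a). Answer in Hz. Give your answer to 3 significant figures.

k = Gd⁴/(8D³N_a) = (78.4×10³)(7.1⁴)/(8·52.0³·4) = 44.278 N/mm = 44278 N/m
Wire length L = πDN_a = π·52.0·4 = 653.45 mm
m = ρ·(πd²/4)·L = 7850 × 39.592×10⁻⁶ m² × 0.65345 m = 0.20309 kg
f_n = ½√(k/m) = 0.5·√(44278/0.20309) = 0.5·√(2.1802e+05) = 233.46 Hz

233 Hz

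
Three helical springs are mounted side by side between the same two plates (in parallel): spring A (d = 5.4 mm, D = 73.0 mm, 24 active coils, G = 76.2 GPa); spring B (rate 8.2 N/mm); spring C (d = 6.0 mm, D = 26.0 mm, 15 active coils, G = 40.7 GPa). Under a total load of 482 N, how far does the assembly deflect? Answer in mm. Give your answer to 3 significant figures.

14.1 mm

k_A = Gd⁴/(8D³N_a) = (76.2×10³)(5.4⁴)/(8·73.0³·24) = 0.86748 N/mm
k_C = Gd⁴/(8D³N_a) = (40.7×10³)(6.0⁴)/(8·26.0³·15) = 25.009 N/mm
Parallel: k_eq = 0.86748 + 8.2 + 25.009 = 34.077 N/mm
δ = F/k_eq = 482/34.077 = 14.145 mm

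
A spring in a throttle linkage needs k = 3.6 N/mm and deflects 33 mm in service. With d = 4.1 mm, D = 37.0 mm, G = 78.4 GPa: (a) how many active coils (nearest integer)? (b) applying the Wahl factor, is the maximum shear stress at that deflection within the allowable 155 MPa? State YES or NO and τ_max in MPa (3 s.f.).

(a) 15 coils; (b) NO, τ_max = 191 MPa

N_a = Gd⁴/(8D³k) = (78.4×10³)(4.1⁴)/(8·37.0³·3.6) = 15.19 → N_a = 15
Actual rate k = Gd⁴/(8D³·15) = 3.6447 N/mm
Working load F = kδ = 3.6447·33 = 120.28 N
C = 37.0/4.1 = 9.0244; K_W = (4C−1)/(4C−4)+0.615/C = 1.1616
τ_max = K_W·8FD/(πd³) = 1.1616·164.43 = 191 MPa
τ_max > 155 MPa → exceeds allowable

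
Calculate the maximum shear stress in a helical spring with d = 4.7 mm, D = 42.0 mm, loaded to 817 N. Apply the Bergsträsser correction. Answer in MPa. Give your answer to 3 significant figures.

Spring index C = D/d = 42.0/4.7 = 8.9362
K_B = (4C+2)/(4C−3) = 37.745/32.745 = 1.1527
τ₀ = 8FD/(πd³) = 8·817·42.0/(π·4.7³) = 274512/326.17 = 841.62 MPa
τ_max = K·τ₀ = 1.1527 × 841.62 = 970.14 MPa

970 MPa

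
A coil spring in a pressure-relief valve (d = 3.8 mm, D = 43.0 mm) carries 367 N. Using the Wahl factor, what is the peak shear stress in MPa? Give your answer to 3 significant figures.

825 MPa

Spring index C = D/d = 43.0/3.8 = 11.3158
K_W = (4C−1)/(4C−4) + 0.615/C = 44.263/41.263 + 0.0543 = 1.1271
τ₀ = 8FD/(πd³) = 8·367·43.0/(π·3.8³) = 126248/172.39 = 732.36 MPa
τ_max = K·τ₀ = 1.1271 × 732.36 = 825.41 MPa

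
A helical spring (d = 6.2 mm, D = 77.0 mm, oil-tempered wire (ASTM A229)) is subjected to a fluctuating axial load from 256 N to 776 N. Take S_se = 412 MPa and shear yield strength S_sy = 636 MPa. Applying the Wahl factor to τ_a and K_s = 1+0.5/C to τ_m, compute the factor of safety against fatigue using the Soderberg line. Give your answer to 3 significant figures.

0.785

C = D/d = 77.0/6.2 = 12.4194; K_W = (4C−1)/(4C−4)+0.615/C = 1.1152; K_s = 1+0.5/C = 1.0403
F_a = (F_max−F_min)/2 = 260 N; F_m = (F_max+F_min)/2 = 516 N
τ_a = K_W·8F_aD/(πd³) = 1.1152 × 213.91 = 238.55 MPa
τ_m = K_s·8F_mD/(πd³) = 1.0403 × 424.53 = 441.62 MPa
Soderberg: 1/n_f = τ_a/S_se + τ_m/S_sy = 238.55/412 + 441.62/636 = 0.57901 + 0.69437 = 1.2734
n_f = 1/1.2734 = 0.7853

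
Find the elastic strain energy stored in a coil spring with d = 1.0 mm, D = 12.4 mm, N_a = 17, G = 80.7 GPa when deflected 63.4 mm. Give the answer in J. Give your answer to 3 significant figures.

k = Gd⁴/(8D³N_a) = (80.7×10³)(1.0⁴)/(8·12.4³·17) = 0.31122 N/mm
U = ½kδ² = 0.5 × 0.31122 × 63.4² = 625.49 N·mm = 0.62549 J

0.625 J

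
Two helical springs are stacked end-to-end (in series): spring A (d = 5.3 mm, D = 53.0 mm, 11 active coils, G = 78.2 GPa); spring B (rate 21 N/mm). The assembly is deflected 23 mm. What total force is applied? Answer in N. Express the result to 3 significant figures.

k_A = Gd⁴/(8D³N_a) = (78.2×10³)(5.3⁴)/(8·53.0³·11) = 4.7098 N/mm
Series: 1/k_eq = 1/4.7098 + 1/21 = 0.25994; k_eq = 3.847 N/mm
F = k_eq·δ = 3.847·23 = 88.481 N

88.5 N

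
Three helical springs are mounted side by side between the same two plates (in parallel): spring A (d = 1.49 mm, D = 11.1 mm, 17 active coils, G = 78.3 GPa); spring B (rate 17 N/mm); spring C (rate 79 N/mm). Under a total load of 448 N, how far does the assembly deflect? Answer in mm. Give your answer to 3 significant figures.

4.57 mm

k_A = Gd⁴/(8D³N_a) = (78.3×10³)(1.49⁴)/(8·11.1³·17) = 2.0749 N/mm
Parallel: k_eq = 2.0749 + 17 + 79 = 98.075 N/mm
δ = F/k_eq = 448/98.075 = 4.5679 mm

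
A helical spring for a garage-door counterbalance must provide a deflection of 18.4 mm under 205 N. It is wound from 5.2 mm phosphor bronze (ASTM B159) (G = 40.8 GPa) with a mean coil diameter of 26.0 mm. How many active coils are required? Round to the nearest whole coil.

19

Required rate k = F/δ = 205/18.4 = 11.141 N/mm
N_a = Gd⁴/(8D³k) = (40.8×10³ × 5.2⁴)/(8 × 26.0³ × 11.141)
    = 2.98314e+07 / 1.56656e+06 = 19.04 → 19 coils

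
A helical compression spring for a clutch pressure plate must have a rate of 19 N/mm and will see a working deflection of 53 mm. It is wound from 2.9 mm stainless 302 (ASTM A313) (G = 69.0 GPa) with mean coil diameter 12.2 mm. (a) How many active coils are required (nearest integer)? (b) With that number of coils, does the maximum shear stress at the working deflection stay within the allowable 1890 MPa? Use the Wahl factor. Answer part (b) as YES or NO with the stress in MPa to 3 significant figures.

N_a = Gd⁴/(8D³k) = (69.0×10³)(2.9⁴)/(8·12.2³·19) = 17.68 → N_a = 18
Actual rate k = Gd⁴/(8D³·18) = 18.664 N/mm
Working load F = kδ = 18.664·53 = 989.18 N
C = 12.2/2.9 = 4.2069; K_W = (4C−1)/(4C−4)+0.615/C = 1.3801
τ_max = K_W·8FD/(πd³) = 1.3801·1260 = 1738.9 MPa
τ_max ≤ 1890 MPa → acceptable

(a) 18 coils; (b) YES, τ_max = 1740 MPa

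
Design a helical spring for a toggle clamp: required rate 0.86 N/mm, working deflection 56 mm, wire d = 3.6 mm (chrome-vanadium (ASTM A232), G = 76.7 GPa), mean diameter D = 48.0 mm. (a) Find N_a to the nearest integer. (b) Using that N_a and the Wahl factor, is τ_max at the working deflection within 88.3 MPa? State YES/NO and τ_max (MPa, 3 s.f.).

N_a = Gd⁴/(8D³k) = (76.7×10³)(3.6⁴)/(8·48.0³·0.86) = 16.93 → N_a = 17
Actual rate k = Gd⁴/(8D³·17) = 0.85653 N/mm
Working load F = kδ = 0.85653·56 = 47.966 N
C = 48.0/3.6 = 13.3333; K_W = (4C−1)/(4C−4)+0.615/C = 1.1069
τ_max = K_W·8FD/(πd³) = 1.1069·125.66 = 139.1 MPa
τ_max > 88.3 MPa → exceeds allowable

(a) 17 coils; (b) NO, τ_max = 139 MPa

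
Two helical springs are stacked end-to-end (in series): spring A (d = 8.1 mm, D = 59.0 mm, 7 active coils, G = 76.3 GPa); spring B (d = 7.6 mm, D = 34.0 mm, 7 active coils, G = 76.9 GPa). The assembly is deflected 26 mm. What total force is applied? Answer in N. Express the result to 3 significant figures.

k_A = Gd⁴/(8D³N_a) = (76.3×10³)(8.1⁴)/(8·59.0³·7) = 28.558 N/mm
k_B = Gd⁴/(8D³N_a) = (76.9×10³)(7.6⁴)/(8·34.0³·7) = 116.56 N/mm
Series: 1/k_eq = 1/28.558 + 1/116.56 = 0.043596; k_eq = 22.938 N/mm
F = k_eq·δ = 22.938·26 = 596.38 N

596 N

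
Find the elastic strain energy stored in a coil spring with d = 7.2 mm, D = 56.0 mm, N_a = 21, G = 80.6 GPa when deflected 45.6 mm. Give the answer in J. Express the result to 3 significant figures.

7.63 J

k = Gd⁴/(8D³N_a) = (80.6×10³)(7.2⁴)/(8·56.0³·21) = 7.3416 N/mm
U = ½kδ² = 0.5 × 7.3416 × 45.6² = 7632.9 N·mm = 7.6329 J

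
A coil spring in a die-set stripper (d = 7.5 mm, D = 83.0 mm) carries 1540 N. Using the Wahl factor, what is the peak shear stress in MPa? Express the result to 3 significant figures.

872 MPa

Spring index C = D/d = 83.0/7.5 = 11.0667
K_W = (4C−1)/(4C−4) + 0.615/C = 43.267/40.267 + 0.0556 = 1.1301
τ₀ = 8FD/(πd³) = 8·1540·83.0/(π·7.5³) = 1.02256e+06/1325.4 = 771.53 MPa
τ_max = K·τ₀ = 1.1301 × 771.53 = 871.89 MPa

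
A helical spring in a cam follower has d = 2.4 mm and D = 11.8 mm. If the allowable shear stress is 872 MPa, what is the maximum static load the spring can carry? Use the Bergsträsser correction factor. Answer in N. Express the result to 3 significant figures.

C = D/d = 11.8/2.4 = 4.9167
K_B = (4C+2)/(4C−3) = 21.667/16.667 = 1.3000
τ_max = K·8FD/(πd³) → F_max = τ_allow·πd³/(8DK)
F_max = 872·π·2.4³/(8·11.8·1.3000) = 37870/122.72 = 308.59 N

309 N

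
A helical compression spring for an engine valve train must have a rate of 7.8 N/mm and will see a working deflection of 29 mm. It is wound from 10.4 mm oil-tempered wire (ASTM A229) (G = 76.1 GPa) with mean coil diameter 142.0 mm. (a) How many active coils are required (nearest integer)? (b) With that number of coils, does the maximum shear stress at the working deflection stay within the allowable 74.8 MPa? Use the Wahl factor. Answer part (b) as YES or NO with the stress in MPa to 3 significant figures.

N_a = Gd⁴/(8D³k) = (76.1×10³)(10.4⁴)/(8·142.0³·7.8) = 4.983 → N_a = 5
Actual rate k = Gd⁴/(8D³·5) = 7.7731 N/mm
Working load F = kδ = 7.7731·29 = 225.42 N
C = 142.0/10.4 = 13.6538; K_W = (4C−1)/(4C−4)+0.615/C = 1.1043
τ_max = K_W·8FD/(πd³) = 1.1043·72.464 = 80.022 MPa
τ_max > 74.8 MPa → exceeds allowable

(a) 5 coils; (b) NO, τ_max = 80.0 MPa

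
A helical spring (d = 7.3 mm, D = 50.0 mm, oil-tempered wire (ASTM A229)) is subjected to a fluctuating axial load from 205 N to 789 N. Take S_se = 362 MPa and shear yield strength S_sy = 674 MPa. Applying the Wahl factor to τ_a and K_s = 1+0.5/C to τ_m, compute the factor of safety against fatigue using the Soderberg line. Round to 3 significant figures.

C = D/d = 50.0/7.3 = 6.8493; K_W = (4C−1)/(4C−4)+0.615/C = 1.2180; K_s = 1+0.5/C = 1.0730
F_a = (F_max−F_min)/2 = 292 N; F_m = (F_max+F_min)/2 = 497 N
τ_a = K_W·8F_aD/(πd³) = 1.2180 × 95.571 = 116.41 MPa
τ_m = K_s·8F_mD/(πd³) = 1.0730 × 162.67 = 174.54 MPa
Soderberg: 1/n_f = τ_a/S_se + τ_m/S_sy = 116.41/362 + 174.54/674 = 0.32156 + 0.25896 = 0.58053
n_f = 1/0.58053 = 1.723

1.72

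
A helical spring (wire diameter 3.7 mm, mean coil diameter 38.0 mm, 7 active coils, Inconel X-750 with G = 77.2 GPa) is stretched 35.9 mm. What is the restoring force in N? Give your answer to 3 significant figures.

k = Gd⁴/(8D³N_a) = (77.2×10³)(3.7⁴)/(8·38.0³·7) = 4.7085 N/mm
F = k·δ = 4.7085 × 35.9 = 169.04 N

169 N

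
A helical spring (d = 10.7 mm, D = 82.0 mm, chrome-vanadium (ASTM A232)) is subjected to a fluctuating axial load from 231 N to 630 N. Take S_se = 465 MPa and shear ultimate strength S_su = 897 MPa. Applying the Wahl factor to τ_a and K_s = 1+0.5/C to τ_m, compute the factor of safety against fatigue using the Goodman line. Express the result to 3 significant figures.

5.73

C = D/d = 82.0/10.7 = 7.6636; K_W = (4C−1)/(4C−4)+0.615/C = 1.1928; K_s = 1+0.5/C = 1.0652
F_a = (F_max−F_min)/2 = 199.5 N; F_m = (F_max+F_min)/2 = 430.5 N
τ_a = K_W·8F_aD/(πd³) = 1.1928 × 34.005 = 40.562 MPa
τ_m = K_s·8F_mD/(πd³) = 1.0652 × 73.38 = 78.167 MPa
Goodman: 1/n_f = τ_a/S_se + τ_m/S_su = 40.562/465 + 78.167/897 = 0.08723 + 0.08714 = 0.17437
n_f = 1/0.17437 = 5.735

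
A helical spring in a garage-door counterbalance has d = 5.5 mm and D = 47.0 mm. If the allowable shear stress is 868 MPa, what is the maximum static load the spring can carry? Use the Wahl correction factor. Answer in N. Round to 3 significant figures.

C = D/d = 47.0/5.5 = 8.5455
K_W = (4C−1)/(4C−4) + 0.615/C = 33.182/30.182 + 0.0720 = 1.1714
τ_max = K·8FD/(πd³) → F_max = τ_allow·πd³/(8DK)
F_max = 868·π·5.5³/(8·47.0·1.1714) = 4.5369e+05/440.43 = 1030.1 N

1030 N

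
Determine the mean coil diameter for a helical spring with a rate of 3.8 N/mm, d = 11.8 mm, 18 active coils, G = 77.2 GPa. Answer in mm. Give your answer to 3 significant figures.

D = (Gd⁴/(8N_a·k))^(1/3) = (77.2×10³·11.8⁴/(8·18·3.8))^(1/3)
  = (2.73526e+06)^(1/3) = 139.8513 mm

140 mm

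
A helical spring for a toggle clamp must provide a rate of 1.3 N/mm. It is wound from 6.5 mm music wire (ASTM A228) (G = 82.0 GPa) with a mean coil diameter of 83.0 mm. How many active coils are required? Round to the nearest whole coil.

N_a = Gd⁴/(8D³k) = (82.0×10³ × 6.5⁴)/(8 × 83.0³ × 1.3)
    = 1.46375e+08 / 5.94658e+06 = 24.61 → 25 coils

25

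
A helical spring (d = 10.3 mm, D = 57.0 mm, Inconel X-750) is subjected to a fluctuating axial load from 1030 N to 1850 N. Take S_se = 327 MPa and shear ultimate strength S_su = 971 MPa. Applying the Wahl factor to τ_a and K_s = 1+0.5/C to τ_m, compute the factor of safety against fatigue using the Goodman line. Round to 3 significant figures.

2.34

C = D/d = 57.0/10.3 = 5.5340; K_W = (4C−1)/(4C−4)+0.615/C = 1.2765; K_s = 1+0.5/C = 1.0904
F_a = (F_max−F_min)/2 = 410 N; F_m = (F_max+F_min)/2 = 1440 N
τ_a = K_W·8F_aD/(πd³) = 1.2765 × 54.461 = 69.522 MPa
τ_m = K_s·8F_mD/(πd³) = 1.0904 × 191.28 = 208.56 MPa
Goodman: 1/n_f = τ_a/S_se + τ_m/S_su = 69.522/327 + 208.56/971 = 0.21261 + 0.21479 = 0.4274
n_f = 1/0.4274 = 2.34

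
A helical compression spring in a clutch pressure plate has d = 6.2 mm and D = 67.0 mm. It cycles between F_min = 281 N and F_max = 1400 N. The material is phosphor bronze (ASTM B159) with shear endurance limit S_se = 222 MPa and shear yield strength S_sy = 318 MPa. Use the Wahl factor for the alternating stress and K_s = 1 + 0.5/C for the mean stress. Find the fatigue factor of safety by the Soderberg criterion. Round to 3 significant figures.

C = D/d = 67.0/6.2 = 10.8065; K_W = (4C−1)/(4C−4)+0.615/C = 1.1334; K_s = 1+0.5/C = 1.0463
F_a = (F_max−F_min)/2 = 559.5 N; F_m = (F_max+F_min)/2 = 840.5 N
τ_a = K_W·8F_aD/(πd³) = 1.1334 × 400.53 = 453.96 MPa
τ_m = K_s·8F_mD/(πd³) = 1.0463 × 601.7 = 629.54 MPa
Soderberg: 1/n_f = τ_a/S_se + τ_m/S_sy = 453.96/222 + 629.54/318 = 2.04487 + 1.97967 = 4.0245
n_f = 1/4.0245 = 0.2485

0.248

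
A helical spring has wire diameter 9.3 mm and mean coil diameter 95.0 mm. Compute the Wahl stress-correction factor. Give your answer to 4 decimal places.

C = D/d = 95.0/9.3 = 10.2151
K_W = (4C−1)/(4C−4) + 0.615/C = 39.860/36.860 + 0.0602 = 1.1416

1.1416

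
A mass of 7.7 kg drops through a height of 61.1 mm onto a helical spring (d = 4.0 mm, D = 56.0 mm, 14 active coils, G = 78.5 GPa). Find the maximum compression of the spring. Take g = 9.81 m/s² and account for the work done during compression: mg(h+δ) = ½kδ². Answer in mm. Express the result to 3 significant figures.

k = Gd⁴/(8D³N_a) = (78.5×10³)(4.0⁴)/(8·56.0³·14) = 1.0217 N/mm
W = mg = 7.7 × 9.81 = 75.537 N
½kδ² − Wδ − Wh = 0 → δ = (W + √(W² + 2kWh))/k
δ = (75.537 + √(5705.8 + 9431.02))/1.0217 = (75.537 + 123.03)/1.0217 = 194.35 mm

194 mm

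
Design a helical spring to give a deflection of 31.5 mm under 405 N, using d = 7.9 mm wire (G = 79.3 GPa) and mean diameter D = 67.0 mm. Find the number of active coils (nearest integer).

Required rate k = F/δ = 405/31.5 = 12.857 N/mm
N_a = Gd⁴/(8D³k) = (79.3×10³ × 7.9⁴)/(8 × 67.0³ × 12.857)
    = 3.08874e+08 / 3.09356e+07 = 9.984 → 10 coils

10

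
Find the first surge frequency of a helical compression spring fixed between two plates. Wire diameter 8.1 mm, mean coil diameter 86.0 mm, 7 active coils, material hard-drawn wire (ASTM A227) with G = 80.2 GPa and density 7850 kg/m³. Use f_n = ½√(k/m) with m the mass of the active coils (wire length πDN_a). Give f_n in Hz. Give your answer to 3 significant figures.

56.3 Hz

k = Gd⁴/(8D³N_a) = (80.2×10³)(8.1⁴)/(8·86.0³·7) = 9.6924 N/mm = 9692.4 N/m
Wire length L = πDN_a = π·86.0·7 = 1891.2 mm
m = ρ·(πd²/4)·L = 7850 × 51.53×10⁻⁶ m² × 1.8912 m = 0.76503 kg
f_n = ½√(k/m) = 0.5·√(9692.4/0.76503) = 0.5·√(12669) = 56.279 Hz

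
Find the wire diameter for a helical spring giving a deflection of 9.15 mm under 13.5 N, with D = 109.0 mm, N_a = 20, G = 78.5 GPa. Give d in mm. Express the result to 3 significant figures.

Required rate k = F/δ = 13.5/9.15 = 1.4754 N/mm
d = (8D³N_a·k / G)^(1/4) = (8·109.0³·20·1.4754 / (78.5×10³))^0.25
  = (3894.4)^0.25 = 7.8997 mm

7.90 mm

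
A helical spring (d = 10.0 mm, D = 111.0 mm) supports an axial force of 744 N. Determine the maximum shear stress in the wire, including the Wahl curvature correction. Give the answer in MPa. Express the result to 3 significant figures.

238 MPa

Spring index C = D/d = 111.0/10.0 = 11.1000
K_W = (4C−1)/(4C−4) + 0.615/C = 43.400/40.400 + 0.0554 = 1.1297
τ₀ = 8FD/(πd³) = 8·744·111.0/(π·10.0³) = 660672/3141.6 = 210.3 MPa
τ_max = K·τ₀ = 1.1297 × 210.3 = 237.57 MPa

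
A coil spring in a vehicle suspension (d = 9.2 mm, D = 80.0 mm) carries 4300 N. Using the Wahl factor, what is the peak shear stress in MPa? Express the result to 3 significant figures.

Spring index C = D/d = 80.0/9.2 = 8.6957
K_W = (4C−1)/(4C−4) + 0.615/C = 33.783/30.783 + 0.0707 = 1.1682
τ₀ = 8FD/(πd³) = 8·4300·80.0/(π·9.2³) = 2.752e+06/2446.3 = 1125 MPa
τ_max = K·τ₀ = 1.1682 × 1125 = 1314.2 MPa

1310 MPa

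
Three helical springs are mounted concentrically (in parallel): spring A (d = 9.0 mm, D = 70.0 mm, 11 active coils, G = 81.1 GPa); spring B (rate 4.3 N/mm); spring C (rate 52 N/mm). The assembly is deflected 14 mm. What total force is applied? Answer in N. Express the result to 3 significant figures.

k_A = Gd⁴/(8D³N_a) = (81.1×10³)(9.0⁴)/(8·70.0³·11) = 17.628 N/mm
Parallel: k_eq = 17.628 + 4.3 + 52 = 73.928 N/mm
F = k_eq·δ = 73.928·14 = 1035 N

1030 N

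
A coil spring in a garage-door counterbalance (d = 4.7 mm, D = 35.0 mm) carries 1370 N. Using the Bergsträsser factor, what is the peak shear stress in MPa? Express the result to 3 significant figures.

1400 MPa

Spring index C = D/d = 35.0/4.7 = 7.4468
K_B = (4C+2)/(4C−3) = 31.787/26.787 = 1.1867
τ₀ = 8FD/(πd³) = 8·1370·35.0/(π·4.7³) = 383600/326.17 = 1176.1 MPa
τ_max = K·τ₀ = 1.1867 × 1176.1 = 1395.6 MPa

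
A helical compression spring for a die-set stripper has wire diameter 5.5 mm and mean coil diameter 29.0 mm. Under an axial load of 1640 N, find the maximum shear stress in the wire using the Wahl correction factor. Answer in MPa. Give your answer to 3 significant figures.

941 MPa

Spring index C = D/d = 29.0/5.5 = 5.2727
K_W = (4C−1)/(4C−4) + 0.615/C = 20.091/17.091 + 0.1166 = 1.2922
τ₀ = 8FD/(πd³) = 8·1640·29.0/(π·5.5³) = 380480/522.68 = 727.94 MPa
τ_max = K·τ₀ = 1.2922 × 727.94 = 940.62 MPa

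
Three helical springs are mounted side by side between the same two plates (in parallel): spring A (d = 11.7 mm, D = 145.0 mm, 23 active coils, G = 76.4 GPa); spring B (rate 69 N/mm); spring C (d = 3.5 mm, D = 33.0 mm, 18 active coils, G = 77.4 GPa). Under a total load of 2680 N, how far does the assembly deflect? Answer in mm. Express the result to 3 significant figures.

k_A = Gd⁴/(8D³N_a) = (76.4×10³)(11.7⁴)/(8·145.0³·23) = 2.5522 N/mm
k_C = Gd⁴/(8D³N_a) = (77.4×10³)(3.5⁴)/(8·33.0³·18) = 2.2444 N/mm
Parallel: k_eq = 2.5522 + 69 + 2.2444 = 73.797 N/mm
δ = F/k_eq = 2680/73.797 = 36.316 mm

36.3 mm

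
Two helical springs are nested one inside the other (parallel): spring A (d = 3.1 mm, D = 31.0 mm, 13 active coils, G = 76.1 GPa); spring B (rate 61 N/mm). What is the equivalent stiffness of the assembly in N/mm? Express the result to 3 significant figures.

k_A = Gd⁴/(8D³N_a) = (76.1×10³)(3.1⁴)/(8·31.0³·13) = 2.2684 N/mm
Parallel: k_eq = 2.2684 + 61 = 63.268 N/mm

63.3 N/mm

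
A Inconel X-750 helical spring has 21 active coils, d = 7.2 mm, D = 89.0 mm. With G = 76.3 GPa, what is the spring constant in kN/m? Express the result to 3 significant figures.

1.73 kN/m

k = Gd⁴/(8D³N_a) = (76.3×10³ × 7.2⁴) / (8 × 89.0³ × 21)
  = 2.05048e+08 / 1.18435e+08 = 1.7313 N/mm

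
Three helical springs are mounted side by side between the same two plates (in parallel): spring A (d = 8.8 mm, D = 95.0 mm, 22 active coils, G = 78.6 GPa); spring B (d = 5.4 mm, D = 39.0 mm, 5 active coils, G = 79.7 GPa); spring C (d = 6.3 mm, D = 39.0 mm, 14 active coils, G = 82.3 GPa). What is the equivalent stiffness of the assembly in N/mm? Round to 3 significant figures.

51.2 N/mm

k_A = Gd⁴/(8D³N_a) = (78.6×10³)(8.8⁴)/(8·95.0³·22) = 3.1237 N/mm
k_B = Gd⁴/(8D³N_a) = (79.7×10³)(5.4⁴)/(8·39.0³·5) = 28.561 N/mm
k_C = Gd⁴/(8D³N_a) = (82.3×10³)(6.3⁴)/(8·39.0³·14) = 19.514 N/mm
Parallel: k_eq = 3.1237 + 28.561 + 19.514 = 51.199 N/mm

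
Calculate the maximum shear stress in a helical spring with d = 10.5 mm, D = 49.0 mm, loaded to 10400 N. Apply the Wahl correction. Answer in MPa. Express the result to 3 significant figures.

Spring index C = D/d = 49.0/10.5 = 4.6667
K_W = (4C−1)/(4C−4) + 0.615/C = 17.667/14.667 + 0.1318 = 1.3363
τ₀ = 8FD/(πd³) = 8·10400·49.0/(π·10.5³) = 4.0768e+06/3636.8 = 1121 MPa
τ_max = K·τ₀ = 1.3363 × 1121 = 1498 MPa

1500 MPa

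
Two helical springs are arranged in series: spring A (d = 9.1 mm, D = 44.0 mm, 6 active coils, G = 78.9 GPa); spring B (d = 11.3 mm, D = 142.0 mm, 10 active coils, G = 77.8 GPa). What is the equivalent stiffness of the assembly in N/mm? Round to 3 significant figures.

k_A = Gd⁴/(8D³N_a) = (78.9×10³)(9.1⁴)/(8·44.0³·6) = 132.33 N/mm
k_B = Gd⁴/(8D³N_a) = (77.8×10³)(11.3⁴)/(8·142.0³·10) = 5.5378 N/mm
Series: 1/k_eq = 1/132.33 + 1/5.5378 = 0.18813; k_eq = 5.3154 N/mm

5.32 N/mm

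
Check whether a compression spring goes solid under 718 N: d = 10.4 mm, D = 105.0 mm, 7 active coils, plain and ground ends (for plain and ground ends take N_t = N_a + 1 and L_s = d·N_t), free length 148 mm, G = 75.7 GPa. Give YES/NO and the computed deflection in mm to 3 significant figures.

NO, δ = 52.6 mm

k = Gd⁴/(8D³N_a) = (75.7×10³)(10.4⁴)/(8·105.0³·7) = 13.661 N/mm
N_t = 8; L_s = 10.4·8 = 83.2 mm; δ_solid = L₀ − L_s = 148 − 83.2 = 64.8 mm
δ = F/k = 718/13.661 = 52.559 mm
δ < δ_solid → spring does not go solid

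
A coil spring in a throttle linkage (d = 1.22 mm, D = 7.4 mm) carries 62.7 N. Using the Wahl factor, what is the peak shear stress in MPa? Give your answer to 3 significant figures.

Spring index C = D/d = 7.4/1.22 = 6.0656
K_W = (4C−1)/(4C−4) + 0.615/C = 23.262/20.262 + 0.1014 = 1.2495
τ₀ = 8FD/(πd³) = 8·62.7·7.4/(π·1.22³) = 3711.84/5.7047 = 650.67 MPa
τ_max = K·τ₀ = 1.2495 × 650.67 = 812.98 MPa

813 MPa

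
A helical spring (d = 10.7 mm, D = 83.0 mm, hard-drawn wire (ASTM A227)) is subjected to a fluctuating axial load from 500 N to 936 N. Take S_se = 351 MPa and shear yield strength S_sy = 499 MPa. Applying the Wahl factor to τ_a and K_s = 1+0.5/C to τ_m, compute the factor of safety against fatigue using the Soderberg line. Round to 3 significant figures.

2.55

C = D/d = 83.0/10.7 = 7.7570; K_W = (4C−1)/(4C−4)+0.615/C = 1.1903; K_s = 1+0.5/C = 1.0645
F_a = (F_max−F_min)/2 = 218 N; F_m = (F_max+F_min)/2 = 718 N
τ_a = K_W·8F_aD/(πd³) = 1.1903 × 37.612 = 44.768 MPa
τ_m = K_s·8F_mD/(πd³) = 1.0645 × 123.88 = 131.86 MPa
Soderberg: 1/n_f = τ_a/S_se + τ_m/S_sy = 44.768/351 + 131.86/499 = 0.12755 + 0.26425 = 0.3918
n_f = 1/0.3918 = 2.552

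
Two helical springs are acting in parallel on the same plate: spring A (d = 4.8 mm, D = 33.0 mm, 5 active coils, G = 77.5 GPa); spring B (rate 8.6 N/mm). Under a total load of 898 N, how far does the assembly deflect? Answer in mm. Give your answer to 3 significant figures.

24.1 mm

k_A = Gd⁴/(8D³N_a) = (77.5×10³)(4.8⁴)/(8·33.0³·5) = 28.62 N/mm
Parallel: k_eq = 28.62 + 8.6 = 37.22 N/mm
δ = F/k_eq = 898/37.22 = 24.127 mm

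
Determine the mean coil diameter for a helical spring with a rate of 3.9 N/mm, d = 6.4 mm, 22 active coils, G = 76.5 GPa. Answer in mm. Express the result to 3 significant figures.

57.2 mm

D = (Gd⁴/(8N_a·k))^(1/3) = (76.5×10³·6.4⁴/(8·22·3.9))^(1/3)
  = (186984)^(1/3) = 57.1831 mm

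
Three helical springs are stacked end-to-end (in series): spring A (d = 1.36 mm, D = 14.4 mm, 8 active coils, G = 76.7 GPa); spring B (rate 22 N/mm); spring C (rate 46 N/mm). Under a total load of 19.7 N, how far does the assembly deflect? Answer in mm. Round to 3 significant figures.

15.7 mm

k_A = Gd⁴/(8D³N_a) = (76.7×10³)(1.36⁴)/(8·14.4³·8) = 1.373 N/mm
Series: 1/k_eq = 1/1.373 + 1/22 + 1/46 = 0.7955; k_eq = 1.2571 N/mm
δ = F/k_eq = 19.7/1.2571 = 15.671 mm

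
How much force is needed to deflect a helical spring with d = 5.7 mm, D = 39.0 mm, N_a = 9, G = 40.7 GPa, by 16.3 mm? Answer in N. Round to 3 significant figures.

k = Gd⁴/(8D³N_a) = (40.7×10³)(5.7⁴)/(8·39.0³·9) = 10.059 N/mm
F = k·δ = 10.059 × 16.3 = 163.97 N

164 N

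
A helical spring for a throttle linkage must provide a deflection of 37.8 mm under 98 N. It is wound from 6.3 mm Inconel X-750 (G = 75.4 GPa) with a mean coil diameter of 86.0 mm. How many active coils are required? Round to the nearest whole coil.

9

Required rate k = F/δ = 98/37.8 = 2.5926 N/mm
N_a = Gd⁴/(8D³k) = (75.4×10³ × 6.3⁴)/(8 × 86.0³ × 2.5926)
    = 1.18777e+08 / 1.31923e+07 = 9.004 → 9 coils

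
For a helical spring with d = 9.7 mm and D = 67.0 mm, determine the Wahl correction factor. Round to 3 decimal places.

1.216

C = D/d = 67.0/9.7 = 6.9072
K_W = (4C−1)/(4C−4) + 0.615/C = 26.629/23.629 + 0.0890 = 1.2160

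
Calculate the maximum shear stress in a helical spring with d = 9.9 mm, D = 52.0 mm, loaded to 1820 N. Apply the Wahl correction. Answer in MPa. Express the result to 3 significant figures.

321 MPa

Spring index C = D/d = 52.0/9.9 = 5.2525
K_W = (4C−1)/(4C−4) + 0.615/C = 20.010/17.010 + 0.1171 = 1.2935
τ₀ = 8FD/(πd³) = 8·1820·52.0/(π·9.9³) = 757120/3048.3 = 248.38 MPa
τ_max = K·τ₀ = 1.2935 × 248.38 = 321.26 MPa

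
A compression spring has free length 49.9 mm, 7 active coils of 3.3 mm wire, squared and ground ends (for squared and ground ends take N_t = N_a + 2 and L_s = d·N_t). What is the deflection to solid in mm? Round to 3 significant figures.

N_t = 9; L_s = 3.3·9 = 29.7 mm
δ_solid = L₀ − L_s = 49.9 − 29.7 = 20.2 mm

20.2 mm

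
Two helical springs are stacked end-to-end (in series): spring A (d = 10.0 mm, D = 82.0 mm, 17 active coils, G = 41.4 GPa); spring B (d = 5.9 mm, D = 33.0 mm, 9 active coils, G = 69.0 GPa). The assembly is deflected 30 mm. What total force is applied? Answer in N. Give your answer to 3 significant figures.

141 N

k_A = Gd⁴/(8D³N_a) = (41.4×10³)(10.0⁴)/(8·82.0³·17) = 5.521 N/mm
k_B = Gd⁴/(8D³N_a) = (69.0×10³)(5.9⁴)/(8·33.0³·9) = 32.313 N/mm
Series: 1/k_eq = 1/5.521 + 1/32.313 = 0.21207; k_eq = 4.7154 N/mm
F = k_eq·δ = 4.7154·30 = 141.46 N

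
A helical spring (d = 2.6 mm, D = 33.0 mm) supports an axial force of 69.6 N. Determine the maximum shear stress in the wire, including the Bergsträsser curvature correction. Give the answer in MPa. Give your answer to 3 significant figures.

Spring index C = D/d = 33.0/2.6 = 12.6923
K_B = (4C+2)/(4C−3) = 52.769/47.769 = 1.1047
τ₀ = 8FD/(πd³) = 8·69.6·33.0/(π·2.6³) = 18374.4/55.217 = 332.77 MPa
τ_max = K·τ₀ = 1.1047 × 332.77 = 367.6 MPa

368 MPa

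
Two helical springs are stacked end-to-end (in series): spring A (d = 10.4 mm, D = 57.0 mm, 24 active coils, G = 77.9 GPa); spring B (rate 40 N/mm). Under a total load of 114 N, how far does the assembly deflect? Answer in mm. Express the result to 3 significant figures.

k_A = Gd⁴/(8D³N_a) = (77.9×10³)(10.4⁴)/(8·57.0³·24) = 25.63 N/mm
Series: 1/k_eq = 1/25.63 + 1/40 = 0.064017; k_eq = 15.621 N/mm
δ = F/k_eq = 114/15.621 = 7.2979 mm

7.30 mm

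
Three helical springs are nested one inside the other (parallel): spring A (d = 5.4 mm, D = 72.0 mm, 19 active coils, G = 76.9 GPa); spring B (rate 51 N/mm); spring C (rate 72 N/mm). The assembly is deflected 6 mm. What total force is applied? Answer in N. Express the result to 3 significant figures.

k_A = Gd⁴/(8D³N_a) = (76.9×10³)(5.4⁴)/(8·72.0³·19) = 1.1526 N/mm
Parallel: k_eq = 1.1526 + 51 + 72 = 124.15 N/mm
F = k_eq·δ = 124.15·6 = 744.92 N

745 N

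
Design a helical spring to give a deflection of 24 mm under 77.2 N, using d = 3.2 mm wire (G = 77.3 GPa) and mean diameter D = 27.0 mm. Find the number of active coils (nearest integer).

16

Required rate k = F/δ = 77.2/24 = 3.2167 N/mm
N_a = Gd⁴/(8D³k) = (77.3×10³ × 3.2⁴)/(8 × 27.0³ × 3.2167)
    = 8.10549e+06 / 506509 = 16 → 16 coils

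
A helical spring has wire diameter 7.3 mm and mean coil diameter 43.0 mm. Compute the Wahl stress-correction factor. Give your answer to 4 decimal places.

1.2578

C = D/d = 43.0/7.3 = 5.8904
K_W = (4C−1)/(4C−4) + 0.615/C = 22.562/19.562 + 0.1044 = 1.2578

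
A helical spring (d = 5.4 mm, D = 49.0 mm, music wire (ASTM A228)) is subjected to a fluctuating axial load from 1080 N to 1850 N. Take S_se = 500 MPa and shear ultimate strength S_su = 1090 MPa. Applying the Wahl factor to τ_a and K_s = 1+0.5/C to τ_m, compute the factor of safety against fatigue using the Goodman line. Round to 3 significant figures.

0.546

C = D/d = 49.0/5.4 = 9.0741; K_W = (4C−1)/(4C−4)+0.615/C = 1.1607; K_s = 1+0.5/C = 1.0551
F_a = (F_max−F_min)/2 = 385 N; F_m = (F_max+F_min)/2 = 1465 N
τ_a = K_W·8F_aD/(πd³) = 1.1607 × 305.08 = 354.1 MPa
τ_m = K_s·8F_mD/(πd³) = 1.0551 × 1160.9 = 1224.9 MPa
Goodman: 1/n_f = τ_a/S_se + τ_m/S_su = 354.1/500 + 1224.9/1090 = 0.70819 + 1.12373 = 1.8319
n_f = 1/1.8319 = 0.5459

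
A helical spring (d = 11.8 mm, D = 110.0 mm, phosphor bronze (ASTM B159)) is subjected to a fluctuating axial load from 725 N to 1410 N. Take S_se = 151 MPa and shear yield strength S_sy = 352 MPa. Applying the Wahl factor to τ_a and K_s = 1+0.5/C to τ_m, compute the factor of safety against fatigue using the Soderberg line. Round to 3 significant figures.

C = D/d = 110.0/11.8 = 9.3220; K_W = (4C−1)/(4C−4)+0.615/C = 1.1561; K_s = 1+0.5/C = 1.0536
F_a = (F_max−F_min)/2 = 342.5 N; F_m = (F_max+F_min)/2 = 1067.5 N
τ_a = K_W·8F_aD/(πd³) = 1.1561 × 58.391 = 67.506 MPa
τ_m = K_s·8F_mD/(πd³) = 1.0536 × 181.99 = 191.75 MPa
Soderberg: 1/n_f = τ_a/S_se + τ_m/S_sy = 67.506/151 + 191.75/352 = 0.44706 + 0.54476 = 0.99181
n_f = 1/0.99181 = 1.008

1.01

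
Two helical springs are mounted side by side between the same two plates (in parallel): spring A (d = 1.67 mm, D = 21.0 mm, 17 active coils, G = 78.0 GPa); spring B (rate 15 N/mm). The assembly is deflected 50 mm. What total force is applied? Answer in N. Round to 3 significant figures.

774 N

k_A = Gd⁴/(8D³N_a) = (78.0×10³)(1.67⁴)/(8·21.0³·17) = 0.48169 N/mm
Parallel: k_eq = 0.48169 + 15 = 15.482 N/mm
F = k_eq·δ = 15.482·50 = 774.08 N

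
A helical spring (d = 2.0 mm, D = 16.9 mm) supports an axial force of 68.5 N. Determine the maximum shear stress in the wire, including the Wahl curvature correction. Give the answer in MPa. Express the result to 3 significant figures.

Spring index C = D/d = 16.9/2.0 = 8.4500
K_W = (4C−1)/(4C−4) + 0.615/C = 32.800/29.800 + 0.0728 = 1.1735
τ₀ = 8FD/(πd³) = 8·68.5·16.9/(π·2.0³) = 9261.2/25.133 = 368.49 MPa
τ_max = K·τ₀ = 1.1735 × 368.49 = 432.41 MPa

432 MPa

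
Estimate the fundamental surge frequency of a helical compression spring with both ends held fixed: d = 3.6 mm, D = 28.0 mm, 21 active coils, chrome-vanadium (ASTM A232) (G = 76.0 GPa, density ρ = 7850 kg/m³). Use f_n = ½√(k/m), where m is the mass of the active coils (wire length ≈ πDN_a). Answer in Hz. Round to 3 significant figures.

76.6 Hz

k = Gd⁴/(8D³N_a) = (76.0×10³)(3.6⁴)/(8·28.0³·21) = 3.4613 N/mm = 3461.3 N/m
Wire length L = πDN_a = π·28.0·21 = 1847.3 mm
m = ρ·(πd²/4)·L = 7850 × 10.179×10⁻⁶ m² × 1.8473 m = 0.1476 kg
f_n = ½√(k/m) = 0.5·√(3461.3/0.1476) = 0.5·√(23450) = 76.567 Hz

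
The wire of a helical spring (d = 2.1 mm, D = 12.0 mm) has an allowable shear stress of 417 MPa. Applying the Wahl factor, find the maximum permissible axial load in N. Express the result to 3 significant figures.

C = D/d = 12.0/2.1 = 5.7143
K_W = (4C−1)/(4C−4) + 0.615/C = 21.857/18.857 + 0.1076 = 1.2667
τ_max = K·8FD/(πd³) → F_max = τ_allow·πd³/(8DK)
F_max = 417·π·2.1³/(8·12.0·1.2667) = 12132/121.6 = 99.768 N

99.8 N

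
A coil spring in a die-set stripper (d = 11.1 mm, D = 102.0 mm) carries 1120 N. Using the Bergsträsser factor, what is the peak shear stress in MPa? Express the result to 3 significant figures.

Spring index C = D/d = 102.0/11.1 = 9.1892
K_B = (4C+2)/(4C−3) = 38.757/33.757 = 1.1481
τ₀ = 8FD/(πd³) = 8·1120·102.0/(π·11.1³) = 913920/4296.5 = 212.71 MPa
τ_max = K·τ₀ = 1.1481 × 212.71 = 244.22 MPa

244 MPa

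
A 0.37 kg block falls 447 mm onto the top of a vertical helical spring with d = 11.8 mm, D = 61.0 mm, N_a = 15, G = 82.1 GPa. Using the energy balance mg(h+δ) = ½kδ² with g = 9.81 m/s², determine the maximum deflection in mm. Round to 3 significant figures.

k = Gd⁴/(8D³N_a) = (82.1×10³)(11.8⁴)/(8·61.0³·15) = 58.439 N/mm
W = mg = 0.37 × 9.81 = 3.6297 N
½kδ² − Wδ − Wh = 0 → δ = (W + √(W² + 2kWh))/k
δ = (3.6297 + √(13.175 + 189631))/58.439 = (3.6297 + 435.48)/58.439 = 7.514 mm

7.51 mm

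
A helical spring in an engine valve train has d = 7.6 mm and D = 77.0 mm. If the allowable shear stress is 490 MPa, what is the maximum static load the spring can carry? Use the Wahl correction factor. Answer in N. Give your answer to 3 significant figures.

960 N

C = D/d = 77.0/7.6 = 10.1316
K_W = (4C−1)/(4C−4) + 0.615/C = 39.526/36.526 + 0.0607 = 1.1428
τ_max = K·8FD/(πd³) → F_max = τ_allow·πd³/(8DK)
F_max = 490·π·7.6³/(8·77.0·1.1428) = 6.7575e+05/703.99 = 959.89 N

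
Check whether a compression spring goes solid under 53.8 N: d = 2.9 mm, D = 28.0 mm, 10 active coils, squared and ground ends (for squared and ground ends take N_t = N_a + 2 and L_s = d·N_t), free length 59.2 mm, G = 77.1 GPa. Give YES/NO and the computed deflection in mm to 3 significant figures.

k = Gd⁴/(8D³N_a) = (77.1×10³)(2.9⁴)/(8·28.0³·10) = 3.1051 N/mm
N_t = 12; L_s = 2.9·12 = 34.8 mm; δ_solid = L₀ − L_s = 59.2 − 34.8 = 24.4 mm
δ = F/k = 53.8/3.1051 = 17.326 mm
δ < δ_solid → spring does not go solid

NO, δ = 17.3 mm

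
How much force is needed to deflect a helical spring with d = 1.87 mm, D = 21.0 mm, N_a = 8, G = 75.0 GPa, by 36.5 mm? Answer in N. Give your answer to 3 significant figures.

k = Gd⁴/(8D³N_a) = (75.0×10³)(1.87⁴)/(8·21.0³·8) = 1.5474 N/mm
F = k·δ = 1.5474 × 36.5 = 56.478 N

56.5 N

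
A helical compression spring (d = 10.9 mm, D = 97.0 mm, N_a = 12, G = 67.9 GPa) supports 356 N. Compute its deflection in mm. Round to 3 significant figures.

k = Gd⁴/(8D³N_a) = (67.9×10³)(10.9⁴)/(8·97.0³·12) = 10.939 N/mm
δ = F/k = 356 / 10.939 = 32.543 mm

32.5 mm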